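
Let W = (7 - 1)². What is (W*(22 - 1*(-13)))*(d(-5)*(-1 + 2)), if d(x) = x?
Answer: -6300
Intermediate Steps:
W = 36 (W = 6² = 36)
(W*(22 - 1*(-13)))*(d(-5)*(-1 + 2)) = (36*(22 - 1*(-13)))*(-5*(-1 + 2)) = (36*(22 + 13))*(-5*1) = (36*35)*(-5) = 1260*(-5) = -6300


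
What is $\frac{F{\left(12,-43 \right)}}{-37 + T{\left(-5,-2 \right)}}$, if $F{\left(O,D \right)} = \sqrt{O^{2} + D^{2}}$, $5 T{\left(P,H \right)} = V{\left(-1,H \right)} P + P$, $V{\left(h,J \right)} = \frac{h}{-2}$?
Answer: $- \frac{2 \sqrt{1993}}{77} \approx -1.1596$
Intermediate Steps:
$V{\left(h,J \right)} = - \frac{h}{2}$ ($V{\left(h,J \right)} = h \left(- \frac{1}{2}\right) = - \frac{h}{2}$)
$T{\left(P,H \right)} = \frac{3 P}{10}$ ($T{\left(P,H \right)} = \frac{\left(- \frac{1}{2}\right) \left(-1\right) P + P}{5} = \frac{\frac{P}{2} + P}{5} = \frac{\frac{3}{2} P}{5} = \frac{3 P}{10}$)
$F{\left(O,D \right)} = \sqrt{D^{2} + O^{2}}$
$\frac{F{\left(12,-43 \right)}}{-37 + T{\left(-5,-2 \right)}} = \frac{\sqrt{\left(-43\right)^{2} + 12^{2}}}{-37 + \frac{3}{10} \left(-5\right)} = \frac{\sqrt{1849 + 144}}{-37 - \frac{3}{2}} = \frac{\sqrt{1993}}{- \frac{77}{2}} = - \frac{2 \sqrt{1993}}{77}$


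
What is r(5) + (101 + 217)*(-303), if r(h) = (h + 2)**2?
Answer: -96305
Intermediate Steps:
r(h) = (2 + h)**2
r(5) + (101 + 217)*(-303) = (2 + 5)**2 + (101 + 217)*(-303) = 7**2 + 318*(-303) = 49 - 96354 = -96305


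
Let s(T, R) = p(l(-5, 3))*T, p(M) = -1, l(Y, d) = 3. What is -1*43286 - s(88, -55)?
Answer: -43198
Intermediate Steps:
s(T, R) = -T
-1*43286 - s(88, -55) = -1*43286 - (-1)*88 = -43286 - 1*(-88) = -43286 + 88 = -43198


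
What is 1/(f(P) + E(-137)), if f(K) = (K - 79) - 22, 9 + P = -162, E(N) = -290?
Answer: -1/562 ≈ -0.0017794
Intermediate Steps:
P = -171 (P = -9 - 162 = -171)
f(K) = -101 + K (f(K) = (-79 + K) - 22 = -101 + K)
1/(f(P) + E(-137)) = 1/((-101 - 171) - 290) = 1/(-272 - 290) = 1/(-562) = -1/562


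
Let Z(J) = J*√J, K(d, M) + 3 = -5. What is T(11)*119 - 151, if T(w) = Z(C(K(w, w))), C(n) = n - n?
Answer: -151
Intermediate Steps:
K(d, M) = -8 (K(d, M) = -3 - 5 = -8)
C(n) = 0
Z(J) = J^(3/2)
T(w) = 0 (T(w) = 0^(3/2) = 0)
T(11)*119 - 151 = 0*119 - 151 = 0 - 151 = -151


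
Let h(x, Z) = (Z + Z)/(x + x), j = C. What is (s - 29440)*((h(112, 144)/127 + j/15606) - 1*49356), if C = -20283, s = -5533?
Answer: 7982819312607067/4624578 ≈ 1.7262e+9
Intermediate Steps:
j = -20283
h(x, Z) = Z/x (h(x, Z) = (2*Z)/((2*x)) = (2*Z)*(1/(2*x)) = Z/x)
(s - 29440)*((h(112, 144)/127 + j/15606) - 1*49356) = (-5533 - 29440)*(((144/112)/127 - 20283/15606) - 1*49356) = -34973*(((144*(1/112))*(1/127) - 20283*1/15606) - 49356) = -34973*(((9/7)*(1/127) - 6761/5202) - 49356) = -34973*((9/889 - 6761/5202) - 49356) = -34973*(-5963711/4624578 - 49356) = -34973*(-228256635479/4624578) = 7982819312607067/4624578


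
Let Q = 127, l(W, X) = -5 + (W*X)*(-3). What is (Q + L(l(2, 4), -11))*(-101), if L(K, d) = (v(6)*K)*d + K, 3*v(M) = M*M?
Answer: -396526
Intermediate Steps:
v(M) = M²/3 (v(M) = (M*M)/3 = M²/3)
l(W, X) = -5 - 3*W*X
L(K, d) = K + 12*K*d (L(K, d) = (((⅓)*6²)*K)*d + K = (((⅓)*36)*K)*d + K = (12*K)*d + K = 12*K*d + K = K + 12*K*d)
(Q + L(l(2, 4), -11))*(-101) = (127 + (-5 - 3*2*4)*(1 + 12*(-11)))*(-101) = (127 + (-5 - 24)*(1 - 132))*(-101) = (127 - 29*(-131))*(-101) = (127 + 3799)*(-101) = 3926*(-101) = -396526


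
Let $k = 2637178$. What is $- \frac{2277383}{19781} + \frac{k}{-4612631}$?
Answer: $- \frac{10556893442691}{91242453811} \approx -115.7$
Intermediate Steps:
$- \frac{2277383}{19781} + \frac{k}{-4612631} = - \frac{2277383}{19781} + \frac{2637178}{-4612631} = \left(-2277383\right) \frac{1}{19781} + 2637178 \left(- \frac{1}{4612631}\right) = - \frac{2277383}{19781} - \frac{2637178}{4612631} = - \frac{10556893442691}{91242453811}$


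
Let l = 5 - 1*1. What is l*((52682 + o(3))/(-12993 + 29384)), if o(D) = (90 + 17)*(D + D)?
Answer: 213296/16391 ≈ 13.013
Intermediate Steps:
o(D) = 214*D (o(D) = 107*(2*D) = 214*D)
l = 4 (l = 5 - 1 = 4)
l*((52682 + o(3))/(-12993 + 29384)) = 4*((52682 + 214*3)/(-12993 + 29384)) = 4*((52682 + 642)/16391) = 4*(53324*(1/16391)) = 4*(53324/16391) = 213296/16391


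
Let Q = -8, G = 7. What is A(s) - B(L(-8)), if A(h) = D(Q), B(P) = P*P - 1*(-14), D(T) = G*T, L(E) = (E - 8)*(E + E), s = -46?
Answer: -65606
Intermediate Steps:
L(E) = 2*E*(-8 + E) (L(E) = (-8 + E)*(2*E) = 2*E*(-8 + E))
D(T) = 7*T
B(P) = 14 + P**2 (B(P) = P**2 + 14 = 14 + P**2)
A(h) = -56 (A(h) = 7*(-8) = -56)
A(s) - B(L(-8)) = -56 - (14 + (2*(-8)*(-8 - 8))**2) = -56 - (14 + (2*(-8)*(-16))**2) = -56 - (14 + 256**2) = -56 - (14 + 65536) = -56 - 1*65550 = -56 - 65550 = -65606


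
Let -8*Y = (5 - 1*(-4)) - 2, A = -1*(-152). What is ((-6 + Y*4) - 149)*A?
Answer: -24092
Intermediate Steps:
A = 152
Y = -7/8 (Y = -((5 - 1*(-4)) - 2)/8 = -((5 + 4) - 2)/8 = -(9 - 2)/8 = -⅛*7 = -7/8 ≈ -0.87500)
((-6 + Y*4) - 149)*A = ((-6 - 7/8*4) - 149)*152 = ((-6 - 7/2) - 149)*152 = (-19/2 - 149)*152 = -317/2*152 = -24092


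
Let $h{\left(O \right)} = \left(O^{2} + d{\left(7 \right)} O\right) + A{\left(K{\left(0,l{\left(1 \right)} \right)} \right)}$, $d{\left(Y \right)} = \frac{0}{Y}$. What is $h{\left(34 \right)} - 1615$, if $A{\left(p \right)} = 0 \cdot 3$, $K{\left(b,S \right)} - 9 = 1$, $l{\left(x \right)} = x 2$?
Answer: $-459$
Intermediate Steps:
$l{\left(x \right)} = 2 x$
$K{\left(b,S \right)} = 10$ ($K{\left(b,S \right)} = 9 + 1 = 10$)
$A{\left(p \right)} = 0$
$d{\left(Y \right)} = 0$
$h{\left(O \right)} = O^{2}$ ($h{\left(O \right)} = \left(O^{2} + 0 O\right) + 0 = \left(O^{2} + 0\right) + 0 = O^{2} + 0 = O^{2}$)
$h{\left(34 \right)} - 1615 = 34^{2} - 1615 = 1156 - 1615 = -459$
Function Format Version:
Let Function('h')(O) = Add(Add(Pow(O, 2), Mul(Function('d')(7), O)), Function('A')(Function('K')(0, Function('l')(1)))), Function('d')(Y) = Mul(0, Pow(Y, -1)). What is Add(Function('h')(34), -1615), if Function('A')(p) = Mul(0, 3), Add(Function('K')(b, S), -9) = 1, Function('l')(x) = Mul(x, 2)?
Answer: -459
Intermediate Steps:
Function('l')(x) = Mul(2, x)
Function('K')(b, S) = 10 (Function('K')(b, S) = Add(9, 1) = 10)
Function('A')(p) = 0
Function('d')(Y) = 0
Function('h')(O) = Pow(O, 2) (Function('h')(O) = Add(Add(Pow(O, 2), Mul(0, O)), 0) = Add(Add(Pow(O, 2), 0), 0) = Add(Pow(O, 2), 0) = Pow(O, 2))
Add(Function('h')(34), -1615) = Add(Pow(34, 2), -1615) = Add(1156, -1615) = -459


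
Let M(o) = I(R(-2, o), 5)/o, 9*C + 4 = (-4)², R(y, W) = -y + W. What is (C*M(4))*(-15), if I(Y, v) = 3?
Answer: -15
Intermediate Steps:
R(y, W) = W - y
C = 4/3 (C = -4/9 + (⅑)*(-4)² = -4/9 + (⅑)*16 = -4/9 + 16/9 = 4/3 ≈ 1.3333)
M(o) = 3/o
(C*M(4))*(-15) = (4*(3/4)/3)*(-15) = (4*(3*(¼))/3)*(-15) = ((4/3)*(¾))*(-15) = 1*(-15) = -15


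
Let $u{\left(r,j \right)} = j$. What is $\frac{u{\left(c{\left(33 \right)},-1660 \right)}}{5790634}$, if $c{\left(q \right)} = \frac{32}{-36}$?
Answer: $- \frac{830}{2895317} \approx -0.00028667$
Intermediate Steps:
$c{\left(q \right)} = - \frac{8}{9}$ ($c{\left(q \right)} = 32 \left(- \frac{1}{36}\right) = - \frac{8}{9}$)
$\frac{u{\left(c{\left(33 \right)},-1660 \right)}}{5790634} = - \frac{1660}{5790634} = \left(-1660\right) \frac{1}{5790634} = - \frac{830}{2895317}$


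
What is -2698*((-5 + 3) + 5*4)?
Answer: -48564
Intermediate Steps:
-2698*((-5 + 3) + 5*4) = -2698*(-2 + 20) = -2698*18 = -48564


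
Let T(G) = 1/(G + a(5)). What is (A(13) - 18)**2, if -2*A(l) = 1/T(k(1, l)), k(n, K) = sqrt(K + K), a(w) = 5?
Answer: (41 + sqrt(26))**2/4 ≈ 531.28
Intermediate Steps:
k(n, K) = sqrt(2)*sqrt(K) (k(n, K) = sqrt(2*K) = sqrt(2)*sqrt(K))
T(G) = 1/(5 + G) (T(G) = 1/(G + 5) = 1/(5 + G))
A(l) = -5/2 - sqrt(2)*sqrt(l)/2 (A(l) = -(5/2 + sqrt(2)*sqrt(l)/2) = -(5 + sqrt(2)*sqrt(l))/2 = -5/2 - sqrt(2)*sqrt(l)/2)
(A(13) - 18)**2 = ((-5/2 - sqrt(2)*sqrt(13)/2) - 18)**2 = ((-5/2 - sqrt(26)/2) - 18)**2 = (-41/2 - sqrt(26)/2)**2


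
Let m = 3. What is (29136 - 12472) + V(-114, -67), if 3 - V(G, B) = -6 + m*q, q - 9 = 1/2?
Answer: 33289/2 ≈ 16645.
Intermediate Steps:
q = 19/2 (q = 9 + 1/2 = 9 + ½ = 19/2 ≈ 9.5000)
V(G, B) = -39/2 (V(G, B) = 3 - (-6 + 3*(19/2)) = 3 - (-6 + 57/2) = 3 - 1*45/2 = 3 - 45/2 = -39/2)
(29136 - 12472) + V(-114, -67) = (29136 - 12472) - 39/2 = 16664 - 39/2 = 33289/2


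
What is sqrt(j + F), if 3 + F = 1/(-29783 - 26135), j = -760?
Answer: I*sqrt(2385765794330)/55918 ≈ 27.622*I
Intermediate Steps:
F = -167755/55918 (F = -3 + 1/(-29783 - 26135) = -3 + 1/(-55918) = -3 - 1/55918 = -167755/55918 ≈ -3.0000)
sqrt(j + F) = sqrt(-760 - 167755/55918) = sqrt(-42665435/55918) = I*sqrt(2385765794330)/55918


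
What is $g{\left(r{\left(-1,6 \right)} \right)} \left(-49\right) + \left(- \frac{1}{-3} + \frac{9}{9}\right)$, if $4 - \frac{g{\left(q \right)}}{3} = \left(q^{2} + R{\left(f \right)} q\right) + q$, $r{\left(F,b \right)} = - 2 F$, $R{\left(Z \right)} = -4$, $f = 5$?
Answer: $- \frac{2642}{3} \approx -880.67$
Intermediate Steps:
$g{\left(q \right)} = 12 - 3 q^{2} + 9 q$ ($g{\left(q \right)} = 12 - 3 \left(\left(q^{2} - 4 q\right) + q\right) = 12 - 3 \left(q^{2} - 3 q\right) = 12 - \left(- 9 q + 3 q^{2}\right) = 12 - 3 q^{2} + 9 q$)
$g{\left(r{\left(-1,6 \right)} \right)} \left(-49\right) + \left(- \frac{1}{-3} + \frac{9}{9}\right) = \left(12 - 3 \left(\left(-2\right) \left(-1\right)\right)^{2} + 9 \left(\left(-2\right) \left(-1\right)\right)\right) \left(-49\right) + \left(- \frac{1}{-3} + \frac{9}{9}\right) = \left(12 - 3 \cdot 2^{2} + 9 \cdot 2\right) \left(-49\right) + \left(\left(-1\right) \left(- \frac{1}{3}\right) + 9 \cdot \frac{1}{9}\right) = \left(12 - 12 + 18\right) \left(-49\right) + \left(\frac{1}{3} + 1\right) = \left(12 - 12 + 18\right) \left(-49\right) + \frac{4}{3} = 18 \left(-49\right) + \frac{4}{3} = -882 + \frac{4}{3} = - \frac{2642}{3}$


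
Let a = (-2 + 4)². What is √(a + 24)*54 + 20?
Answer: 20 + 108*√7 ≈ 305.74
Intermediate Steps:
a = 4 (a = 2² = 4)
√(a + 24)*54 + 20 = √(4 + 24)*54 + 20 = √28*54 + 20 = (2*√7)*54 + 20 = 108*√7 + 20 = 20 + 108*√7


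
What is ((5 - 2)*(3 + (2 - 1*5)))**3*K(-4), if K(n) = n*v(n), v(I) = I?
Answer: 0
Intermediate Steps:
K(n) = n**2 (K(n) = n*n = n**2)
((5 - 2)*(3 + (2 - 1*5)))**3*K(-4) = ((5 - 2)*(3 + (2 - 1*5)))**3*(-4)**2 = (3*(3 + (2 - 5)))**3*16 = (3*(3 - 3))**3*16 = (3*0)**3*16 = 0**3*16 = 0*16 = 0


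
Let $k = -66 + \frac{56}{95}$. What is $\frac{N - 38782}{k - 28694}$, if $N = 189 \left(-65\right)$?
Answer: $\frac{4851365}{2732144} \approx 1.7757$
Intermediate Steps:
$k = - \frac{6214}{95}$ ($k = -66 + 56 \cdot \frac{1}{95} = -66 + \frac{56}{95} = - \frac{6214}{95} \approx -65.411$)
$N = -12285$
$\frac{N - 38782}{k - 28694} = \frac{-12285 - 38782}{- \frac{6214}{95} - 28694} = - \frac{51067}{- \frac{2732144}{95}} = \left(-51067\right) \left(- \frac{95}{2732144}\right) = \frac{4851365}{2732144}$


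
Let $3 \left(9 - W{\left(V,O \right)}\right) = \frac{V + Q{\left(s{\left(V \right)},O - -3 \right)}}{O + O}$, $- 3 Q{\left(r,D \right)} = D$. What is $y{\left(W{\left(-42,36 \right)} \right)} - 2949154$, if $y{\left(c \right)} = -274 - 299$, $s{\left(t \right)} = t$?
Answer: $-2949727$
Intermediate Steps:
$Q{\left(r,D \right)} = - \frac{D}{3}$
$W{\left(V,O \right)} = 9 - \frac{-1 + V - \frac{O}{3}}{6 O}$ ($W{\left(V,O \right)} = 9 - \frac{\left(V - \frac{O - -3}{3}\right) \frac{1}{O + O}}{3} = 9 - \frac{\left(V - \frac{O + 3}{3}\right) \frac{1}{2 O}}{3} = 9 - \frac{\left(V - \frac{3 + O}{3}\right) \frac{1}{2 O}}{3} = 9 - \frac{\left(V - \left(1 + \frac{O}{3}\right)\right) \frac{1}{2 O}}{3} = 9 - \frac{\left(-1 + V - \frac{O}{3}\right) \frac{1}{2 O}}{3} = 9 - \frac{\frac{1}{2} \frac{1}{O} \left(-1 + V - \frac{O}{3}\right)}{3} = 9 - \frac{-1 + V - \frac{O}{3}}{6 O}$)
$y{\left(c \right)} = -573$
$y{\left(W{\left(-42,36 \right)} \right)} - 2949154 = -573 - 2949154 = -2949727$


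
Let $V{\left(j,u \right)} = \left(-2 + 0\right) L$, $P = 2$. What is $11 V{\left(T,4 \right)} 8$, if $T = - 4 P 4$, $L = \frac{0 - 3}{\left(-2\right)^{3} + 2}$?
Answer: $-88$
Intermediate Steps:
$L = \frac{1}{2}$ ($L = - \frac{3}{-8 + 2} = - \frac{3}{-6} = \left(-3\right) \left(- \frac{1}{6}\right) = \frac{1}{2} \approx 0.5$)
$T = -32$ ($T = \left(-4\right) 2 \cdot 4 = \left(-8\right) 4 = -32$)
$V{\left(j,u \right)} = -1$ ($V{\left(j,u \right)} = \left(-2 + 0\right) \frac{1}{2} = \left(-2\right) \frac{1}{2} = -1$)
$11 V{\left(T,4 \right)} 8 = 11 \left(-1\right) 8 = \left(-11\right) 8 = -88$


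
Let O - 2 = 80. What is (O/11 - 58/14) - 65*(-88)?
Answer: 440695/77 ≈ 5723.3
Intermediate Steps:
O = 82 (O = 2 + 80 = 82)
(O/11 - 58/14) - 65*(-88) = (82/11 - 58/14) - 65*(-88) = (82*(1/11) - 58*1/14) + 5720 = (82/11 - 29/7) + 5720 = 255/77 + 5720 = 440695/77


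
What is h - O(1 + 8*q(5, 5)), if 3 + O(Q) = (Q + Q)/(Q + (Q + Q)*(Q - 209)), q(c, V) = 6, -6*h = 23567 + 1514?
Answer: -7995085/1914 ≈ -4177.2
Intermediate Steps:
h = -25081/6 (h = -(23567 + 1514)/6 = -1/6*25081 = -25081/6 ≈ -4180.2)
O(Q) = -3 + 2*Q/(Q + 2*Q*(-209 + Q)) (O(Q) = -3 + (Q + Q)/(Q + (Q + Q)*(Q - 209)) = -3 + (2*Q)/(Q + (2*Q)*(-209 + Q)) = -3 + (2*Q)/(Q + 2*Q*(-209 + Q)) = -3 + 2*Q/(Q + 2*Q*(-209 + Q)))
h - O(1 + 8*q(5, 5)) = -25081/6 - (1253 - 6*(1 + 8*6))/(-417 + 2*(1 + 8*6)) = -25081/6 - (1253 - 6*(1 + 48))/(-417 + 2*(1 + 48)) = -25081/6 - (1253 - 6*49)/(-417 + 2*49) = -25081/6 - (1253 - 294)/(-417 + 98) = -25081/6 - 959/(-319) = -25081/6 - (-1)*959/319 = -25081/6 - 1*(-959/319) = -25081/6 + 959/319 = -7995085/1914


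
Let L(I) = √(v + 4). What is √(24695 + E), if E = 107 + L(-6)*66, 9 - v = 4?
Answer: 50*√10 ≈ 158.11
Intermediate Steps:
v = 5 (v = 9 - 1*4 = 9 - 4 = 5)
L(I) = 3 (L(I) = √(5 + 4) = √9 = 3)
E = 305 (E = 107 + 3*66 = 107 + 198 = 305)
√(24695 + E) = √(24695 + 305) = √25000 = 50*√10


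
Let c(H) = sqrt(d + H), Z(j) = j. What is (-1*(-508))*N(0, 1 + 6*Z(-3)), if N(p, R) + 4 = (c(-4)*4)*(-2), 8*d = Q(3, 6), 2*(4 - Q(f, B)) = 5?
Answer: -2032 - 1016*I*sqrt(61) ≈ -2032.0 - 7935.2*I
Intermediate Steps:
Q(f, B) = 3/2 (Q(f, B) = 4 - 1/2*5 = 4 - 5/2 = 3/2)
d = 3/16 (d = (1/8)*(3/2) = 3/16 ≈ 0.18750)
c(H) = sqrt(3/16 + H)
N(p, R) = -4 - 2*I*sqrt(61) (N(p, R) = -4 + ((sqrt(3 + 16*(-4))/4)*4)*(-2) = -4 + ((sqrt(3 - 64)/4)*4)*(-2) = -4 + ((sqrt(-61)/4)*4)*(-2) = -4 + (((I*sqrt(61))/4)*4)*(-2) = -4 + ((I*sqrt(61)/4)*4)*(-2) = -4 + (I*sqrt(61))*(-2) = -4 - 2*I*sqrt(61))
(-1*(-508))*N(0, 1 + 6*Z(-3)) = (-1*(-508))*(-4 - 2*I*sqrt(61)) = 508*(-4 - 2*I*sqrt(61)) = -2032 - 1016*I*sqrt(61)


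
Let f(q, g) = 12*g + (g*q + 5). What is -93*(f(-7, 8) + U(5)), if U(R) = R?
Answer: -4650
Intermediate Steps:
f(q, g) = 5 + 12*g + g*q (f(q, g) = 12*g + (5 + g*q) = 5 + 12*g + g*q)
-93*(f(-7, 8) + U(5)) = -93*((5 + 12*8 + 8*(-7)) + 5) = -93*((5 + 96 - 56) + 5) = -93*(45 + 5) = -93*50 = -4650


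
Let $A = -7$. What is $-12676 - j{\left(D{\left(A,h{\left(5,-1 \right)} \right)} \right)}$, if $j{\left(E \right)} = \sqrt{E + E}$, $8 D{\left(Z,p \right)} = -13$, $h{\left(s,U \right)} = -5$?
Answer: $-12676 - \frac{i \sqrt{13}}{2} \approx -12676.0 - 1.8028 i$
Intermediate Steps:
$D{\left(Z,p \right)} = - \frac{13}{8}$ ($D{\left(Z,p \right)} = \frac{1}{8} \left(-13\right) = - \frac{13}{8}$)
$j{\left(E \right)} = \sqrt{2} \sqrt{E}$ ($j{\left(E \right)} = \sqrt{2 E} = \sqrt{2} \sqrt{E}$)
$-12676 - j{\left(D{\left(A,h{\left(5,-1 \right)} \right)} \right)} = -12676 - \sqrt{2} \sqrt{- \frac{13}{8}} = -12676 - \sqrt{2} \frac{i \sqrt{26}}{4} = -12676 - \frac{i \sqrt{13}}{2}$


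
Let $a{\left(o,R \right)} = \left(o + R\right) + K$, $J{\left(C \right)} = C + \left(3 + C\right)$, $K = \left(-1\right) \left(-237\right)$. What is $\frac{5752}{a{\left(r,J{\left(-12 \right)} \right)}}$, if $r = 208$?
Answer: $\frac{719}{53} \approx 13.566$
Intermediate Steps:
$K = 237$
$J{\left(C \right)} = 3 + 2 C$
$a{\left(o,R \right)} = 237 + R + o$ ($a{\left(o,R \right)} = \left(o + R\right) + 237 = \left(R + o\right) + 237 = 237 + R + o$)
$\frac{5752}{a{\left(r,J{\left(-12 \right)} \right)}} = \frac{5752}{237 + \left(3 + 2 \left(-12\right)\right) + 208} = \frac{5752}{237 + \left(3 - 24\right) + 208} = \frac{5752}{237 - 21 + 208} = \frac{5752}{424} = 5752 \cdot \frac{1}{424} = \frac{719}{53}$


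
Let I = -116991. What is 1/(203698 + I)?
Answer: 1/86707 ≈ 1.1533e-5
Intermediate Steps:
1/(203698 + I) = 1/(203698 - 116991) = 1/86707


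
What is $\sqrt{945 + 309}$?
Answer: $\sqrt{1254} \approx 35.412$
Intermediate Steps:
$\sqrt{945 + 309} = \sqrt{1254}$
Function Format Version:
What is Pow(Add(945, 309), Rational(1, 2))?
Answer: Pow(1254, Rational(1, 2)) ≈ 35.412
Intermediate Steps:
Pow(Add(945, 309), Rational(1, 2)) = Pow(1254, Rational(1, 2))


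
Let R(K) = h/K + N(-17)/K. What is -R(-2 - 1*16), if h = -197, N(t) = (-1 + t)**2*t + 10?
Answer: -5695/18 ≈ -316.39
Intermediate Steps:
N(t) = 10 + t*(-1 + t)**2 (N(t) = t*(-1 + t)**2 + 10 = 10 + t*(-1 + t)**2)
R(K) = -5695/K (R(K) = -197/K + (10 - 17*(-1 - 17)**2)/K = -197/K + (10 - 17*(-18)**2)/K = -197/K + (10 - 17*324)/K = -197/K + (10 - 5508)/K = -197/K - 5498/K = -5695/K)
-R(-2 - 1*16) = -(-5695)/(-2 - 1*16) = -(-5695)/(-2 - 16) = -(-5695)/(-18) = -(-5695)*(-1)/18 = -1*5695/18 = -5695/18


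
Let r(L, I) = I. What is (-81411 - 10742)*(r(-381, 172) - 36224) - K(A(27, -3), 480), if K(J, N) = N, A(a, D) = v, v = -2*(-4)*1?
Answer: 3322299476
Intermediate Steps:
v = 8 (v = 8*1 = 8)
A(a, D) = 8
(-81411 - 10742)*(r(-381, 172) - 36224) - K(A(27, -3), 480) = (-81411 - 10742)*(172 - 36224) - 1*480 = -92153*(-36052) - 480 = 3322299956 - 480 = 3322299476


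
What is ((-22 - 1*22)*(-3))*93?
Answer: 12276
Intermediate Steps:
((-22 - 1*22)*(-3))*93 = ((-22 - 22)*(-3))*93 = -44*(-3)*93 = 132*93 = 12276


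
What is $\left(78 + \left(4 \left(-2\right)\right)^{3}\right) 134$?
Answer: $-58156$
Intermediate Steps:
$\left(78 + \left(4 \left(-2\right)\right)^{3}\right) 134 = \left(78 + \left(-8\right)^{3}\right) 134 = \left(78 - 512\right) 134 = \left(-434\right) 134 = -58156$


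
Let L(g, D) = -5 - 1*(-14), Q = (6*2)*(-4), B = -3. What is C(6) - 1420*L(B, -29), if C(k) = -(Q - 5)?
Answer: -12727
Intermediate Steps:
Q = -48 (Q = 12*(-4) = -48)
C(k) = 53 (C(k) = -(-48 - 5) = -1*(-53) = 53)
L(g, D) = 9 (L(g, D) = -5 + 14 = 9)
C(6) - 1420*L(B, -29) = 53 - 1420*9 = 53 - 12780 = -12727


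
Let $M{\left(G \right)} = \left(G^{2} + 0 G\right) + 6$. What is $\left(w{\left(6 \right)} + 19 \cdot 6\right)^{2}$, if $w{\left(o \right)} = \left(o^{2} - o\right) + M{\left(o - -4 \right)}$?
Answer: $62500$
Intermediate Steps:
$M{\left(G \right)} = 6 + G^{2}$ ($M{\left(G \right)} = \left(G^{2} + 0\right) + 6 = G^{2} + 6 = 6 + G^{2}$)
$w{\left(o \right)} = 6 + o^{2} + \left(4 + o\right)^{2} - o$ ($w{\left(o \right)} = \left(o^{2} - o\right) + \left(6 + \left(o - -4\right)^{2}\right) = \left(o^{2} - o\right) + \left(6 + \left(o + 4\right)^{2}\right) = \left(o^{2} - o\right) + \left(6 + \left(4 + o\right)^{2}\right) = 6 + o^{2} + \left(4 + o\right)^{2} - o$)
$\left(w{\left(6 \right)} + 19 \cdot 6\right)^{2} = \left(\left(22 + 2 \cdot 6^{2} + 7 \cdot 6\right) + 19 \cdot 6\right)^{2} = \left(\left(22 + 2 \cdot 36 + 42\right) + 114\right)^{2} = \left(\left(22 + 72 + 42\right) + 114\right)^{2} = \left(136 + 114\right)^{2} = 250^{2} = 62500$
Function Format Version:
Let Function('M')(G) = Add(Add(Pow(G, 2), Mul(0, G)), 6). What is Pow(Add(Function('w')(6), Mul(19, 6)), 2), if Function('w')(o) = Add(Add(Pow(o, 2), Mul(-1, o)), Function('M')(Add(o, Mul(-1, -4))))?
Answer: 62500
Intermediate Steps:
Function('M')(G) = Add(6, Pow(G, 2)) (Function('M')(G) = Add(Add(Pow(G, 2), 0), 6) = Add(Pow(G, 2), 6) = Add(6, Pow(G, 2)))
Function('w')(o) = Add(6, Pow(o, 2), Pow(Add(4, o), 2), Mul(-1, o)) (Function('w')(o) = Add(Add(Pow(o, 2), Mul(-1, o)), Add(6, Pow(Add(o, Mul(-1, -4)), 2))) = Add(Add(Pow(o, 2), Mul(-1, o)), Add(6, Pow(Add(o, 4), 2))) = Add(Add(Pow(o, 2), Mul(-1, o)), Add(6, Pow(Add(4, o), 2))) = Add(6, Pow(o, 2), Pow(Add(4, o), 2), Mul(-1, o)))
Pow(Add(Function('w')(6), Mul(19, 6)), 2) = Pow(Add(Add(22, Mul(2, Pow(6, 2)), Mul(7, 6)), Mul(19, 6)), 2) = Pow(Add(Add(22, Mul(2, 36), 42), 114), 2) = Pow(Add(Add(22, 72, 42), 114), 2) = Pow(Add(136, 114), 2) = Pow(250, 2) = 62500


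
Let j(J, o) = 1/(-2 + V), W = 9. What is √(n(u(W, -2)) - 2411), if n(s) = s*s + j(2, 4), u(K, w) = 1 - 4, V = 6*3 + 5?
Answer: I*√1059261/21 ≈ 49.01*I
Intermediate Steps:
V = 23 (V = 18 + 5 = 23)
u(K, w) = -3
j(J, o) = 1/21 (j(J, o) = 1/(-2 + 23) = 1/21)
n(s) = 1/21 + s² (n(s) = s*s + 1/21 = s² + 1/21 = 1/21 + s²)
√(n(u(W, -2)) - 2411) = √((1/21 + (-3)²) - 2411) = √((1/21 + 9) - 2411) = √(190/21 - 2411) = √(-50441/21) = I*√1059261/21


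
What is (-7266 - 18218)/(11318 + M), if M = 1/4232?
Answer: -107848288/47897777 ≈ -2.2516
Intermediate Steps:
M = 1/4232 ≈ 0.00023629
(-7266 - 18218)/(11318 + M) = (-7266 - 18218)/(11318 + 1/4232) = -25484/47897777/4232 = -25484*4232/47897777 = -107848288/47897777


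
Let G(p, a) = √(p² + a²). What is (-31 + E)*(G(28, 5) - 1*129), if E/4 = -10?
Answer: 9159 - 71*√809 ≈ 7139.6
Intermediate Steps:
E = -40 (E = 4*(-10) = -40)
G(p, a) = √(a² + p²)
(-31 + E)*(G(28, 5) - 1*129) = (-31 - 40)*(√(5² + 28²) - 1*129) = -71*(√(25 + 784) - 129) = -71*(√809 - 129) = -71*(-129 + √809) = 9159 - 71*√809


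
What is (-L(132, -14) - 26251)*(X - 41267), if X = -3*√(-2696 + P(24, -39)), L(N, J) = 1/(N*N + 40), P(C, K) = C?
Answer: 18918751538155/17464 + 1375342395*I*√167/4366 ≈ 1.0833e+9 + 4.0709e+6*I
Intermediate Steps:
L(N, J) = 1/(40 + N²) (L(N, J) = 1/(N² + 40) = 1/(40 + N²))
X = -12*I*√167 (X = -3*√(-2696 + 24) = -12*I*√167 ≈ -155.07*I)
(-L(132, -14) - 26251)*(X - 41267) = (-1/(40 + 132²) - 26251)*(-12*I*√167 - 41267) = (-1/(40 + 17424) - 26251)*(-41267 - 12*I*√167) = (-1/17464 - 26251)*(-41267 - 12*I*√167) = -458447465*(-41267 - 12*I*√167)/17464 = 18918751538155/17464 + 1375342395*I*√167/4366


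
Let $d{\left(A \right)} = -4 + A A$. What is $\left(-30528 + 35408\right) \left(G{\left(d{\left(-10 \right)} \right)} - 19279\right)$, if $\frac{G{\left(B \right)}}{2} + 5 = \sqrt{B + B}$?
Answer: $-94130320 + 78080 \sqrt{3} \approx -9.3995 \cdot 10^{7}$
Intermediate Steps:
$d{\left(A \right)} = -4 + A^{2}$
$G{\left(B \right)} = -10 + 2 \sqrt{2} \sqrt{B}$ ($G{\left(B \right)} = -10 + 2 \sqrt{B + B} = -10 + 2 \sqrt{2 B} = -10 + 2 \sqrt{2} \sqrt{B}$)
$\left(-30528 + 35408\right) \left(G{\left(d{\left(-10 \right)} \right)} - 19279\right) = \left(-30528 + 35408\right) \left(\left(-10 + 2 \sqrt{2} \sqrt{-4 + \left(-10\right)^{2}}\right) - 19279\right) = 4880 \left(\left(-10 + 2 \sqrt{2} \sqrt{-4 + 100}\right) - 19279\right) = 4880 \left(\left(-10 + 2 \sqrt{2} \sqrt{96}\right) - 19279\right) = 4880 \left(\left(-10 + 2 \sqrt{2} \cdot 4 \sqrt{6}\right) - 19279\right) = 4880 \left(\left(-10 + 16 \sqrt{3}\right) - 19279\right) = 4880 \left(-19289 + 16 \sqrt{3}\right) = -94130320 + 78080 \sqrt{3}$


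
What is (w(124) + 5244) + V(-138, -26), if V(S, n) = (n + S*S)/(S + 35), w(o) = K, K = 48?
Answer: 526058/103 ≈ 5107.4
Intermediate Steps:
w(o) = 48
V(S, n) = (n + S²)/(35 + S)
(w(124) + 5244) + V(-138, -26) = (48 + 5244) + (-26 + (-138)²)/(35 - 138) = 5292 + (-26 + 19044)/(-103) = 5292 - 1/103*19018 = 5292 - 19018/103 = 526058/103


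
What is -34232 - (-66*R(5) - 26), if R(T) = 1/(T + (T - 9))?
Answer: -34140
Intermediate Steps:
R(T) = 1/(-9 + 2*T) (R(T) = 1/(T + (-9 + T)) = 1/(-9 + 2*T))
-34232 - (-66*R(5) - 26) = -34232 - (-66/(-9 + 2*5) - 26) = -34232 - (-66/(-9 + 10) - 26) = -34232 - (-66/1 - 26) = -34232 - (-66*1 - 26) = -34232 - (-66 - 26) = -34232 - 1*(-92) = -34232 + 92 = -34140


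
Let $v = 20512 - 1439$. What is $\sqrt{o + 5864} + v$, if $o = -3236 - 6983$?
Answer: $19073 + i \sqrt{4355} \approx 19073.0 + 65.992 i$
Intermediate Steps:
$v = 19073$ ($v = 20512 - 1439 = 19073$)
$o = -10219$
$\sqrt{o + 5864} + v = \sqrt{-10219 + 5864} + 19073 = \sqrt{-4355} + 19073 = i \sqrt{4355} + 19073 = 19073 + i \sqrt{4355}$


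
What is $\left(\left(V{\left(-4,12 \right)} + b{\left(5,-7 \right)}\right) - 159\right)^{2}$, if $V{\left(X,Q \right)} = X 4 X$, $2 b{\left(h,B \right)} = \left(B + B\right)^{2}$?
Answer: $9$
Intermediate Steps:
$b{\left(h,B \right)} = 2 B^{2}$ ($b{\left(h,B \right)} = \frac{\left(B + B\right)^{2}}{2} = \frac{\left(2 B\right)^{2}}{2} = \frac{4 B^{2}}{2} = 2 B^{2}$)
$V{\left(X,Q \right)} = 4 X^{2}$
$\left(\left(V{\left(-4,12 \right)} + b{\left(5,-7 \right)}\right) - 159\right)^{2} = \left(\left(4 \left(-4\right)^{2} + 2 \left(-7\right)^{2}\right) - 159\right)^{2} = \left(\left(4 \cdot 16 + 2 \cdot 49\right) - 159\right)^{2} = \left(\left(64 + 98\right) - 159\right)^{2} = \left(162 - 159\right)^{2} = 3^{2} = 9$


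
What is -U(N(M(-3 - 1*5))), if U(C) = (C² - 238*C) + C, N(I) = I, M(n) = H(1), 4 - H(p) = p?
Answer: 702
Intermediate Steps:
H(p) = 4 - p
M(n) = 3 (M(n) = 4 - 1*1 = 4 - 1 = 3)
U(C) = C² - 237*C
-U(N(M(-3 - 1*5))) = -3*(-237 + 3) = -3*(-234) = -1*(-702) = 702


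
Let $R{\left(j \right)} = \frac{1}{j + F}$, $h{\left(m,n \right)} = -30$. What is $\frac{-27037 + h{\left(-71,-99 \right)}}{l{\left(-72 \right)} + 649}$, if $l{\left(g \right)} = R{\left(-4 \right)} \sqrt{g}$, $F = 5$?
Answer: $- \frac{17566483}{421273} + \frac{162402 i \sqrt{2}}{421273} \approx -41.699 + 0.54518 i$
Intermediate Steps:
$R{\left(j \right)} = \frac{1}{5 + j}$ ($R{\left(j \right)} = \frac{1}{j + 5} = \frac{1}{5 + j}$)
$l{\left(g \right)} = \sqrt{g}$ ($l{\left(g \right)} = \frac{\sqrt{g}}{5 - 4} = \frac{\sqrt{g}}{1} = 1 \sqrt{g} = \sqrt{g}$)
$\frac{-27037 + h{\left(-71,-99 \right)}}{l{\left(-72 \right)} + 649} = \frac{-27037 - 30}{\sqrt{-72} + 649} = - \frac{27067}{6 i \sqrt{2} + 649} = - \frac{27067}{649 + 6 i \sqrt{2}}$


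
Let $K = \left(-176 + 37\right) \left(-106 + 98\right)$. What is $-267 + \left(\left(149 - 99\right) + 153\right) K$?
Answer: $225469$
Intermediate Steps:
$K = 1112$ ($K = \left(-139\right) \left(-8\right) = 1112$)
$-267 + \left(\left(149 - 99\right) + 153\right) K = -267 + \left(\left(149 - 99\right) + 153\right) 1112 = -267 + \left(50 + 153\right) 1112 = -267 + 203 \cdot 1112 = -267 + 225736 = 225469$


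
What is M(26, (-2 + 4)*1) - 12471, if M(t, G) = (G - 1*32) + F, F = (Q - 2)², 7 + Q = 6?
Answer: -12492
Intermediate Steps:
Q = -1 (Q = -7 + 6 = -1)
F = 9 (F = (-1 - 2)² = (-3)² = 9)
M(t, G) = -23 + G (M(t, G) = (G - 1*32) + 9 = (G - 32) + 9 = (-32 + G) + 9 = -23 + G)
M(26, (-2 + 4)*1) - 12471 = (-23 + (-2 + 4)*1) - 12471 = (-23 + 2*1) - 12471 = (-23 + 2) - 12471 = -21 - 12471 = -12492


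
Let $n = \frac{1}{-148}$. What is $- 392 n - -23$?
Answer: $\frac{949}{37} \approx 25.649$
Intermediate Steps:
$n = - \frac{1}{148} \approx -0.0067568$
$- 392 n - -23 = \left(-392\right) \left(- \frac{1}{148}\right) - -23 = \frac{98}{37} + \left(27 - 4\right) = \frac{98}{37} + 23 = \frac{949}{37}$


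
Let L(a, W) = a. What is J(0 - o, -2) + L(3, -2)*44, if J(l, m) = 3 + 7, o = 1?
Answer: 142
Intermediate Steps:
J(l, m) = 10
J(0 - o, -2) + L(3, -2)*44 = 10 + 3*44 = 10 + 132 = 142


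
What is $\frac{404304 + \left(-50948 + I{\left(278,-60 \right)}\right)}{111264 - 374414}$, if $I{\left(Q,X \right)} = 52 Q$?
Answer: $- \frac{183906}{131575} \approx -1.3977$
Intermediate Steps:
$\frac{404304 + \left(-50948 + I{\left(278,-60 \right)}\right)}{111264 - 374414} = \frac{404304 + \left(-50948 + 52 \cdot 278\right)}{111264 - 374414} = \frac{404304 + \left(-50948 + 14456\right)}{-263150} = \left(404304 - 36492\right) \left(- \frac{1}{263150}\right) = 367812 \left(- \frac{1}{263150}\right) = - \frac{183906}{131575}$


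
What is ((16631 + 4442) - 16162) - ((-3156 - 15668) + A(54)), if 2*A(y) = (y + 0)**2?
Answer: 22277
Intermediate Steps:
A(y) = y**2/2 (A(y) = (y + 0)**2/2 = y**2/2)
((16631 + 4442) - 16162) - ((-3156 - 15668) + A(54)) = ((16631 + 4442) - 16162) - ((-3156 - 15668) + (1/2)*54**2) = (21073 - 16162) - (-18824 + (1/2)*2916) = 4911 - (-18824 + 1458) = 4911 - 1*(-17366) = 4911 + 17366 = 22277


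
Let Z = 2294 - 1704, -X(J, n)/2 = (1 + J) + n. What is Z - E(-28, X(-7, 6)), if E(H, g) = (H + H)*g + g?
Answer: 590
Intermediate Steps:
X(J, n) = -2 - 2*J - 2*n (X(J, n) = -2*((1 + J) + n) = -2*(1 + J + n) = -2 - 2*J - 2*n)
E(H, g) = g + 2*H*g (E(H, g) = (2*H)*g + g = 2*H*g + g = g + 2*H*g)
Z = 590
Z - E(-28, X(-7, 6)) = 590 - (-2 - 2*(-7) - 2*6)*(1 + 2*(-28)) = 590 - (-2 + 14 - 12)*(1 - 56) = 590 - 0*(-55) = 590 - 1*0 = 590 + 0 = 590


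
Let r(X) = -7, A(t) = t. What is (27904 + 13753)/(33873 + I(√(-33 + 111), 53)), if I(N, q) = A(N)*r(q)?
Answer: 872633/709571 + 541*√78/2128713 ≈ 1.2320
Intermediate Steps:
I(N, q) = -7*N (I(N, q) = N*(-7) = -7*N)
(27904 + 13753)/(33873 + I(√(-33 + 111), 53)) = (27904 + 13753)/(33873 - 7*√(-33 + 111)) = 41657/(33873 - 7*√78)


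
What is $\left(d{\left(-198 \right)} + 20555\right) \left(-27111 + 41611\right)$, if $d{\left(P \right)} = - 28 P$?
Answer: $378435500$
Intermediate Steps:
$\left(d{\left(-198 \right)} + 20555\right) \left(-27111 + 41611\right) = \left(\left(-28\right) \left(-198\right) + 20555\right) \left(-27111 + 41611\right) = \left(5544 + 20555\right) 14500 = 26099 \cdot 14500 = 378435500$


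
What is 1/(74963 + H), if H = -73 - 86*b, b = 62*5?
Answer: 1/48230 ≈ 2.0734e-5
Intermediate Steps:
b = 310
H = -26733 (H = -73 - 86*310 = -73 - 26660 = -26733)
1/(74963 + H) = 1/(74963 - 26733) = 1/48230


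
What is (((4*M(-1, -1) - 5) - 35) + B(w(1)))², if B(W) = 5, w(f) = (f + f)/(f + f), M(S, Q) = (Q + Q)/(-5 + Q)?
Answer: 10201/9 ≈ 1133.4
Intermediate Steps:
M(S, Q) = 2*Q/(-5 + Q) (M(S, Q) = (2*Q)/(-5 + Q) = 2*Q/(-5 + Q))
w(f) = 1 (w(f) = (2*f)/((2*f)) = (2*f)*(1/(2*f)) = 1)
(((4*M(-1, -1) - 5) - 35) + B(w(1)))² = (((4*(2*(-1)/(-5 - 1)) - 5) - 35) + 5)² = (((4*(2*(-1)/(-6)) - 5) - 35) + 5)² = (((4*(2*(-1)*(-⅙)) - 5) - 35) + 5)² = (((4*(⅓) - 5) - 35) + 5)² = (((4/3 - 5) - 35) + 5)² = ((-11/3 - 35) + 5)² = (-116/3 + 5)² = (-101/3)² = 10201/9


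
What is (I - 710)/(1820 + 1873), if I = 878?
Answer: 56/1231 ≈ 0.045491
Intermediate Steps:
(I - 710)/(1820 + 1873) = (878 - 710)/(1820 + 1873) = 168/3693 = 168*(1/3693) = 56/1231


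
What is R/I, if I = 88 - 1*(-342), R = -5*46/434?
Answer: -23/18662 ≈ -0.0012325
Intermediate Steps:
R = -115/217 (R = -230*1/434 = -115/217 ≈ -0.52995)
I = 430 (I = 88 + 342 = 430)
R/I = -115/217/430 = -115/217*1/430 = -23/18662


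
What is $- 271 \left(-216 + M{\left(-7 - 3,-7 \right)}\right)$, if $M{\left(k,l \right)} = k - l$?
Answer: $59349$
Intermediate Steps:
$- 271 \left(-216 + M{\left(-7 - 3,-7 \right)}\right) = - 271 \left(-216 - 3\right) = \left(-271\right) \left(-219\right) = 59349$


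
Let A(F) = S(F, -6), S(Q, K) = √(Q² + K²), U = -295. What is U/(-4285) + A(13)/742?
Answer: 59/857 + √205/742 ≈ 0.088141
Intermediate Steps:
S(Q, K) = √(K² + Q²)
A(F) = √(36 + F²) (A(F) = √((-6)² + F²) = √(36 + F²))
U/(-4285) + A(13)/742 = -295/(-4285) + √(36 + 13²)/742 = -295*(-1/4285) + √(36 + 169)*(1/742) = 59/857 + √205*(1/742) = 59/857 + √205/742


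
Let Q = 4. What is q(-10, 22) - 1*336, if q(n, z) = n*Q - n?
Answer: -366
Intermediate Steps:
q(n, z) = 3*n (q(n, z) = n*4 - n = 4*n - n = 3*n)
q(-10, 22) - 1*336 = 3*(-10) - 1*336 = -30 - 336 = -366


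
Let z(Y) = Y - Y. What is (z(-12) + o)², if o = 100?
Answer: 10000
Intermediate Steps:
z(Y) = 0
(z(-12) + o)² = (0 + 100)² = 100² = 10000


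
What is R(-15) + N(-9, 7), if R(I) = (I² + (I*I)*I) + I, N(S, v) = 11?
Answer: -3154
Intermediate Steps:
R(I) = I + I² + I³ (R(I) = (I² + I²*I) + I = (I² + I³) + I = I + I² + I³)
R(-15) + N(-9, 7) = -15*(1 - 15 + (-15)²) + 11 = -15*(1 - 15 + 225) + 11 = -15*211 + 11 = -3165 + 11 = -3154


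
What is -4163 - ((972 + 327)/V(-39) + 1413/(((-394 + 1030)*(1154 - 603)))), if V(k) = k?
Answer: -6271175155/1518556 ≈ -4129.7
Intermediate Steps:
-4163 - ((972 + 327)/V(-39) + 1413/(((-394 + 1030)*(1154 - 603)))) = -4163 - ((972 + 327)/(-39) + 1413/(((-394 + 1030)*(1154 - 603)))) = -4163 - (1299*(-1/39) + 1413/((636*551))) = -4163 - (-433/13 + 1413/350436) = -4163 - (-433/13 + 1413*(1/350436)) = -4163 - (-433/13 + 471/116812) = -4163 - 1*(-50573473/1518556) = -4163 + 50573473/1518556 = -6271175155/1518556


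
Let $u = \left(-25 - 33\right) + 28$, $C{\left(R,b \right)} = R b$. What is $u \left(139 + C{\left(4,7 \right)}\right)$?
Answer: $-5010$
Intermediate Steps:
$u = -30$ ($u = -58 + 28 = -30$)
$u \left(139 + C{\left(4,7 \right)}\right) = - 30 \left(139 + 4 \cdot 7\right) = - 30 \left(139 + 28\right) = \left(-30\right) 167 = -5010$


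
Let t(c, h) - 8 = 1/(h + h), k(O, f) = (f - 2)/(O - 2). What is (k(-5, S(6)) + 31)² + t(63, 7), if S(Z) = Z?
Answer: 91529/98 ≈ 933.97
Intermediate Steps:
k(O, f) = (-2 + f)/(-2 + O)
t(c, h) = 8 + 1/(2*h) (t(c, h) = 8 + 1/(h + h) = 8 + 1/(2*h))
(k(-5, S(6)) + 31)² + t(63, 7) = ((-2 + 6)/(-2 - 5) + 31)² + (8 + (½)/7) = (4/(-7) + 31)² + (8 + (½)*(⅐)) = (-⅐*4 + 31)² + (8 + 1/14) = (-4/7 + 31)² + 113/14 = (213/7)² + 113/14 = 45369/49 + 113/14 = 91529/98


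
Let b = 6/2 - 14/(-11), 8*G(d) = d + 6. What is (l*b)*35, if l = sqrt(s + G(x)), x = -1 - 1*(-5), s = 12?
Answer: 1645*sqrt(53)/22 ≈ 544.35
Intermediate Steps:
x = 4 (x = -1 + 5 = 4)
G(d) = 3/4 + d/8 (G(d) = (d + 6)/8 = (6 + d)/8 = 3/4 + d/8)
l = sqrt(53)/2 (l = sqrt(12 + (3/4 + (1/8)*4)) = sqrt(12 + (3/4 + 1/2)) = sqrt(12 + 5/4) = sqrt(53/4) = sqrt(53)/2 ≈ 3.6401)
b = 47/11 (b = 6*(1/2) - 14*(-1/11) = 3 + 14/11 = 47/11 ≈ 4.2727)
(l*b)*35 = ((sqrt(53)/2)*(47/11))*35 = (47*sqrt(53)/22)*35 = 1645*sqrt(53)/22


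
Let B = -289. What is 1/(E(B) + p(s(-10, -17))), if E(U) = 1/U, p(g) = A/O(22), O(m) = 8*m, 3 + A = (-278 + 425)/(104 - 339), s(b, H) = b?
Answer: -2988260/71897 ≈ -41.563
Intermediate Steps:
A = -852/235 (A = -3 + (-278 + 425)/(104 - 339) = -3 + 147/(-235) = -3 + 147*(-1/235) = -3 - 147/235 = -852/235 ≈ -3.6255)
p(g) = -213/10340 (p(g) = -852/(235*(8*22)) = -852/235/176 = -852/235*1/176 = -213/10340)
1/(E(B) + p(s(-10, -17))) = 1/(1/(-289) - 213/10340) = 1/(-1/289 - 213/10340) = 1/(-71897/2988260) = -2988260/71897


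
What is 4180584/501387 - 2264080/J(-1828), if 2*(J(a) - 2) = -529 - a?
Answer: -754971085656/217769087 ≈ -3466.8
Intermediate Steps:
J(a) = -525/2 - a/2 (J(a) = 2 + (-529 - a)/2 = 2 + (-529/2 - a/2) = -525/2 - a/2)
4180584/501387 - 2264080/J(-1828) = 4180584/501387 - 2264080/(-525/2 - ½*(-1828)) = 4180584*(1/501387) - 2264080/(-525/2 + 914) = 1393528/167129 - 2264080/1303/2 = 1393528/167129 - 2264080*2/1303 = 1393528/167129 - 4528160/1303 = -754971085656/217769087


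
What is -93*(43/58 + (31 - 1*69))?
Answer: 200973/58 ≈ 3465.1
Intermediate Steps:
-93*(43/58 + (31 - 1*69)) = -93*(43*(1/58) + (31 - 69)) = -93*(43/58 - 38) = -93*(-2161/58) = 200973/58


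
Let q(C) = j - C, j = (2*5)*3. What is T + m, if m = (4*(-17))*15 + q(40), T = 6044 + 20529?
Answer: 25543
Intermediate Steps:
j = 30 (j = 10*3 = 30)
q(C) = 30 - C
T = 26573
m = -1030 (m = (4*(-17))*15 + (30 - 1*40) = -68*15 + (30 - 40) = -1020 - 10 = -1030)
T + m = 26573 - 1030 = 25543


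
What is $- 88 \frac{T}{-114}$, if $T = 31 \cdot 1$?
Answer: $\frac{1364}{57} \approx 23.93$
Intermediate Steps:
$T = 31$
$- 88 \frac{T}{-114} = - 88 \frac{31}{-114} = - 88 \cdot 31 \left(- \frac{1}{114}\right) = \left(-88\right) \left(- \frac{31}{114}\right) = \frac{1364}{57}$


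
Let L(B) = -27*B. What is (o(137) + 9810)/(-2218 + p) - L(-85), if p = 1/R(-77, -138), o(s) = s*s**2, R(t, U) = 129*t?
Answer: -76200743604/22031395 ≈ -3458.7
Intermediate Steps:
o(s) = s**3
p = -1/9933 (p = 1/(129*(-77)) = 1/(-9933) = -1/9933 ≈ -0.00010067)
L(B) = -27*B
(o(137) + 9810)/(-2218 + p) - L(-85) = (137**3 + 9810)/(-2218 - 1/9933) - (-27)*(-85) = (2571353 + 9810)/(-22031395/9933) - 1*2295 = 2581163*(-9933/22031395) - 2295 = -25638692079/22031395 - 2295 = -76200743604/22031395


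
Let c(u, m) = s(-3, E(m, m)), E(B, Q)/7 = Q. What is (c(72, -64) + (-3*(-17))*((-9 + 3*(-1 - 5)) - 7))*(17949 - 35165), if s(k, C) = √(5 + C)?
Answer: 29852544 - 17216*I*√443 ≈ 2.9853e+7 - 3.6236e+5*I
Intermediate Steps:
E(B, Q) = 7*Q
c(u, m) = √(5 + 7*m)
(c(72, -64) + (-3*(-17))*((-9 + 3*(-1 - 5)) - 7))*(17949 - 35165) = (√(5 + 7*(-64)) + (-3*(-17))*((-9 + 3*(-1 - 5)) - 7))*(17949 - 35165) = (√(5 - 448) + 51*((-9 + 3*(-6)) - 7))*(-17216) = (√(-443) + 51*((-9 - 18) - 7))*(-17216) = (I*√443 + 51*(-27 - 7))*(-17216) = (I*√443 + 51*(-34))*(-17216) = (I*√443 - 1734)*(-17216) = (-1734 + I*√443)*(-17216) = 29852544 - 17216*I*√443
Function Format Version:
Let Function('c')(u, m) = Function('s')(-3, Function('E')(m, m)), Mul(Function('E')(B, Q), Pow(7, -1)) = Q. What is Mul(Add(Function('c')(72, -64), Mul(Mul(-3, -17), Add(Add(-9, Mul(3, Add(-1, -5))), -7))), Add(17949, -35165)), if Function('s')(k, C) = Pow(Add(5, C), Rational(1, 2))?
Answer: Add(29852544, Mul(-17216, I, Pow(443, Rational(1, 2)))) ≈ Add(2.9853e+7, Mul(-3.6236e+5, I))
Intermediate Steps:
Function('E')(B, Q) = Mul(7, Q)
Function('c')(u, m) = Pow(Add(5, Mul(7, m)), Rational(1, 2))
Mul(Add(Function('c')(72, -64), Mul(Mul(-3, -17), Add(Add(-9, Mul(3, Add(-1, -5))), -7))), Add(17949, -35165)) = Mul(Add(Pow(Add(5, Mul(7, -64)), Rational(1, 2)), Mul(Mul(-3, -17), Add(Add(-9, Mul(3, Add(-1, -5))), -7))), Add(17949, -35165)) = Mul(Add(Pow(Add(5, -448), Rational(1, 2)), Mul(51, Add(Add(-9, Mul(3, -6)), -7))), -17216) = Mul(Add(Pow(-443, Rational(1, 2)), Mul(51, Add(Add(-9, -18), -7))), -17216) = Mul(Add(Mul(I, Pow(443, Rational(1, 2))), Mul(51, Add(-27, -7))), -17216) = Mul(Add(Mul(I, Pow(443, Rational(1, 2))), Mul(51, -34)), -17216) = Mul(Add(Mul(I, Pow(443, Rational(1, 2))), -1734), -17216) = Mul(Add(-1734, Mul(I, Pow(443, Rational(1, 2)))), -17216) = Add(29852544, Mul(-17216, I, Pow(443, Rational(1, 2))))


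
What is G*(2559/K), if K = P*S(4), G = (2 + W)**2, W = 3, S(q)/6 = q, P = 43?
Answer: 21325/344 ≈ 61.991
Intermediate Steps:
S(q) = 6*q
G = 25 (G = (2 + 3)**2 = 5**2 = 25)
K = 1032 (K = 43*(6*4) = 43*24 = 1032)
G*(2559/K) = 25*(2559/1032) = 25*(2559*(1/1032)) = 25*(853/344) = 21325/344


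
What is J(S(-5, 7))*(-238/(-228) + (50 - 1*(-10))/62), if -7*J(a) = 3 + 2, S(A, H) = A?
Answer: -35545/24738 ≈ -1.4369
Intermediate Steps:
J(a) = -5/7 (J(a) = -(3 + 2)/7 = -⅐*5 = -5/7)
J(S(-5, 7))*(-238/(-228) + (50 - 1*(-10))/62) = -5*(-238/(-228) + (50 - 1*(-10))/62)/7 = -5*(-238*(-1/228) + (50 + 10)*(1/62))/7 = -5*(119/114 + 60*(1/62))/7 = -5*(119/114 + 30/31)/7 = -5/7*7109/3534 = -35545/24738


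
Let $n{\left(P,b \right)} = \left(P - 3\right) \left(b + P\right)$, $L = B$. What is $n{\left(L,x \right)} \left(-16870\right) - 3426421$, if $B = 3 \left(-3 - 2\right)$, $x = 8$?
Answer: $-5552041$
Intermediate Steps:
$B = -15$ ($B = 3 \left(-5\right) = -15$)
$L = -15$
$n{\left(P,b \right)} = \left(-3 + P\right) \left(P + b\right)$
$n{\left(L,x \right)} \left(-16870\right) - 3426421 = \left(\left(-15\right)^{2} - -45 - 24 - 120\right) \left(-16870\right) - 3426421 = \left(225 + 45 - 24 - 120\right) \left(-16870\right) - 3426421 = 126 \left(-16870\right) - 3426421 = -2125620 - 3426421 = -5552041$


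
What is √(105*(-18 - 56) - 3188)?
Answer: I*√10958 ≈ 104.68*I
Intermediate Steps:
√(105*(-18 - 56) - 3188) = √(105*(-74) - 3188) = √(-7770 - 3188) = √(-10958) = I*√10958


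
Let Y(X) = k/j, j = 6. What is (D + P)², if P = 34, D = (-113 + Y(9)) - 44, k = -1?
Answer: 546121/36 ≈ 15170.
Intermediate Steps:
Y(X) = -⅙ (Y(X) = -1/6 = -1*⅙ = -⅙)
D = -943/6 (D = (-113 - ⅙) - 44 = -679/6 - 44 = -943/6 ≈ -157.17)
(D + P)² = (-943/6 + 34)² = (-739/6)² = 546121/36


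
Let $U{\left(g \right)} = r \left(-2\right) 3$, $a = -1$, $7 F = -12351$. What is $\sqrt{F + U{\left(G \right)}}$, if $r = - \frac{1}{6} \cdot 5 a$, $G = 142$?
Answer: $\frac{i \sqrt{86702}}{7} \approx 42.065 i$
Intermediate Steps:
$F = - \frac{12351}{7}$ ($F = \frac{1}{7} \left(-12351\right) = - \frac{12351}{7} \approx -1764.4$)
$r = \frac{5}{6}$ ($r = - \frac{1}{6} \cdot 5 \left(-1\right) = \left(-1\right) \frac{1}{6} \cdot 5 \left(-1\right) = \left(- \frac{1}{6}\right) 5 \left(-1\right) = \left(- \frac{5}{6}\right) \left(-1\right) = \frac{5}{6} \approx 0.83333$)
$U{\left(g \right)} = -5$ ($U{\left(g \right)} = \frac{5}{6} \left(-2\right) 3 = \left(- \frac{5}{3}\right) 3 = -5$)
$\sqrt{F + U{\left(G \right)}} = \sqrt{- \frac{12351}{7} - 5} = \sqrt{- \frac{12386}{7}} = \frac{i \sqrt{86702}}{7}$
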